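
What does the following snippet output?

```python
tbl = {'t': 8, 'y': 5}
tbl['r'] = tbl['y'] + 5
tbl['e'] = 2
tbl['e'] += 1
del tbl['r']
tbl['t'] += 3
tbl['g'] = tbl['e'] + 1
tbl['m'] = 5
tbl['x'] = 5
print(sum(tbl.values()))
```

33

tbl['r'] = tbl['y']+5 = 10 → {'t': 8, 'y': 5, 'r': 10}
tbl['e'] = 2 → {'t': 8, 'y': 5, 'r': 10, 'e': 2}
tbl['e'] = 2+1 = 3 → {'t': 8, 'y': 5, 'r': 10, 'e': 3}
del 'r' → {'t': 8, 'y': 5, 'e': 3}
tbl['t'] = 8+3 = 11 → {'t': 11, 'y': 5, 'e': 3}
tbl['g'] = tbl['e']+1 = 4 → {'t': 11, 'y': 5, 'e': 3, 'g': 4}
tbl['m'] = 5 → {'t': 11, 'y': 5, 'e': 3, 'g': 4, 'm': 5}
tbl['x'] = 5 → {'t': 11, 'y': 5, 'e': 3, 'g': 4, 'm': 5, 'x': 5}
sum of values = 33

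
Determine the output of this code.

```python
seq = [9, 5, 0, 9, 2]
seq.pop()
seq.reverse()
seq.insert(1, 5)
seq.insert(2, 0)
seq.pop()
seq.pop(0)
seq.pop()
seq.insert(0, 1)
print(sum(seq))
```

6

pop() removes 2 → [9, 5, 0, 9]
reverse → [9, 0, 5, 9]
insert 5 at 1 → [9, 5, 0, 5, 9]
insert 0 at 2 → [9, 5, 0, 0, 5, 9]
pop() removes 9 → [9, 5, 0, 0, 5]
pop(0) removes 9 → [5, 0, 0, 5]
pop() removes 5 → [5, 0, 0]
insert 1 at 0 → [1, 5, 0, 0]
sum = 6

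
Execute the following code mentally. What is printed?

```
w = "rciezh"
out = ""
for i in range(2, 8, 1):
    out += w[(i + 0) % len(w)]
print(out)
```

i=2: add w[2]='i' → 'i'
i=3: add w[3]='e' → 'ie'
i=4: add w[4]='z' → 'iez'
i=5: add w[5]='h' → 'iezh'
i=6: add w[0]='r' → 'iezhr'
i=7: add w[1]='c' → 'iezhrc'

iezhrc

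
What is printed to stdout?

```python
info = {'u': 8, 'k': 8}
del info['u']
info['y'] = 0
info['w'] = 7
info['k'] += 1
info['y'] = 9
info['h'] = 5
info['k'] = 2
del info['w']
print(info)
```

{'k': 2, 'y': 9, 'h': 5}

del 'u' → {'k': 8}
info['y'] = 0 → {'k': 8, 'y': 0}
info['w'] = 7 → {'k': 8, 'y': 0, 'w': 7}
info['k'] = 8+1 = 9 → {'k': 9, 'y': 0, 'w': 7}
info['y'] = 9 → {'k': 9, 'y': 9, 'w': 7}
info['h'] = 5 → {'k': 9, 'y': 9, 'w': 7, 'h': 5}
info['k'] = 2 → {'k': 2, 'y': 9, 'w': 7, 'h': 5}
del 'w' → {'k': 2, 'y': 9, 'h': 5}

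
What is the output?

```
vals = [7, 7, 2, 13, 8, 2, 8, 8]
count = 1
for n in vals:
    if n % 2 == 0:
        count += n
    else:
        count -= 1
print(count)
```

26

n=7: not even, count = 1-1 = 0
n=7: not even, count = 0-1 = -1
n=2: even, count = (-1)+2 = 1
n=13: not even, count = 1-1 = 0
n=8: even, count = 0+8 = 8
n=2: even, count = 8+2 = 10
n=8: even, count = 10+8 = 18
n=8: even, count = 18+8 = 26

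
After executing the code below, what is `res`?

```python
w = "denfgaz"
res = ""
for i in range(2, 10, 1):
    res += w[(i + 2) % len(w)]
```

i=2: add w[4]='g' → 'g'
i=3: add w[5]='a' → 'ga'
i=4: add w[6]='z' → 'gaz'
i=5: add w[0]='d' → 'gazd'
i=6: add w[1]='e' → 'gazde'
i=7: add w[2]='n' → 'gazden'
i=8: add w[3]='f' → 'gazdenf'
i=9: add w[4]='g' → 'gazdenfg'

'gazdenfg'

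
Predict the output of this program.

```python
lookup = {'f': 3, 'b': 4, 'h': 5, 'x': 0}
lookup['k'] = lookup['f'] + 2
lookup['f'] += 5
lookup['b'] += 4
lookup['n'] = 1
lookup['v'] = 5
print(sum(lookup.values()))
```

32

lookup['k'] = lookup['f']+2 = 5 → {'f': 3, 'b': 4, 'h': 5, 'x': 0, 'k': 5}
lookup['f'] = 3+5 = 8 → {'f': 8, 'b': 4, 'h': 5, 'x': 0, 'k': 5}
lookup['b'] = 4+4 = 8 → {'f': 8, 'b': 8, 'h': 5, 'x': 0, 'k': 5}
lookup['n'] = 1 → {'f': 8, 'b': 8, 'h': 5, 'x': 0, 'k': 5, 'n': 1}
lookup['v'] = 5 → {'f': 8, 'b': 8, 'h': 5, 'x': 0, 'k': 5, 'n': 1, 'v': 5}
sum of values = 32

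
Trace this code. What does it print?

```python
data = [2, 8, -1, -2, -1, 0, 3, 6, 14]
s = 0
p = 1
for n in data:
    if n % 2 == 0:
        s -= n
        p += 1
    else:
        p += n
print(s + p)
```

-20

n=2: even, s = 0-2 = -2; p=2
n=8: even, s = (-2)-8 = -10; p=3
n=-1: not even; p=2
n=-2: even, s = (-10)-(-2) = -8; p=3
n=-1: not even; p=2
n=0: even, s = (-8)-0 = -8; p=3
n=3: not even; p=6
n=6: even, s = (-8)-6 = -14; p=7
n=14: even, s = (-14)-14 = -28; p=8
s+p = (-28)+8 = -20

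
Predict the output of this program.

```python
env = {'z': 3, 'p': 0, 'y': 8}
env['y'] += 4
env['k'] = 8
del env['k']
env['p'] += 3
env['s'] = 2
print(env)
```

env['y'] = 8+4 = 12 → {'z': 3, 'p': 0, 'y': 12}
env['k'] = 8 → {'z': 3, 'p': 0, 'y': 12, 'k': 8}
del 'k' → {'z': 3, 'p': 0, 'y': 12}
env['p'] = 0+3 = 3 → {'z': 3, 'p': 3, 'y': 12}
env['s'] = 2 → {'z': 3, 'p': 3, 'y': 12, 's': 2}

{'z': 3, 'p': 3, 'y': 12, 's': 2}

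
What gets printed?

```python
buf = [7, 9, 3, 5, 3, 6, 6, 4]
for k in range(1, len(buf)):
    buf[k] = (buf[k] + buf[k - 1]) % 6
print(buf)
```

k=1: buf[1] = (9+7)%6 = 4 → [7, 4, 3, 5, 3, 6, 6, 4]
k=2: buf[2] = (3+4)%6 = 1 → [7, 4, 1, 5, 3, 6, 6, 4]
k=3: buf[3] = (5+1)%6 = 0 → [7, 4, 1, 0, 3, 6, 6, 4]
k=4: buf[4] = (3+0)%6 = 3 → [7, 4, 1, 0, 3, 6, 6, 4]
k=5: buf[5] = (6+3)%6 = 3 → [7, 4, 1, 0, 3, 3, 6, 4]
k=6: buf[6] = (6+3)%6 = 3 → [7, 4, 1, 0, 3, 3, 3, 4]
k=7: buf[7] = (4+3)%6 = 1 → [7, 4, 1, 0, 3, 3, 3, 1]

[7, 4, 1, 0, 3, 3, 3, 1]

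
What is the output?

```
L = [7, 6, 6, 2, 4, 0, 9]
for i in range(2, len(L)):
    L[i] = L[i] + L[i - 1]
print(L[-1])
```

i=2: L[2] = 6+6 = 12 → [7, 6, 12, 2, 4, 0, 9]
i=3: L[3] = 2+12 = 14 → [7, 6, 12, 14, 4, 0, 9]
i=4: L[4] = 4+14 = 18 → [7, 6, 12, 14, 18, 0, 9]
i=5: L[5] = 0+18 = 18 → [7, 6, 12, 14, 18, 18, 9]
i=6: L[6] = 9+18 = 27 → [7, 6, 12, 14, 18, 18, 27]

27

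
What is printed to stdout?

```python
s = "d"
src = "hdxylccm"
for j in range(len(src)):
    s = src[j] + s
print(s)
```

j=0: prepend 'h' → 'hd'
j=1: prepend 'd' → 'dhd'
j=2: prepend 'x' → 'xdhd'
j=3: prepend 'y' → 'yxdhd'
j=4: prepend 'l' → 'lyxdhd'
j=5: prepend 'c' → 'clyxdhd'
j=6: prepend 'c' → 'cclyxdhd'
j=7: prepend 'm' → 'mcclyxdhd'

mcclyxdhd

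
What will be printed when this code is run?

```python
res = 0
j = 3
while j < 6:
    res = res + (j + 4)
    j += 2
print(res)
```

j=3: res = 0+7 = 7
j=5: res = 7+9 = 16

16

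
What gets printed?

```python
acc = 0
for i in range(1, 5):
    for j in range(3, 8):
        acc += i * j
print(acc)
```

250

i=1,j=3: acc = 0+3 = 3
i=1,j=4: acc = 3+4 = 7
i=1,j=5: acc = 7+5 = 12
i=1,j=6: acc = 12+6 = 18
i=1,j=7: acc = 18+7 = 25
i=2,j=3: acc = 25+6 = 31
i=2,j=4: acc = 31+8 = 39
i=2,j=5: acc = 39+10 = 49
i=2,j=6: acc = 49+12 = 61
i=2,j=7: acc = 61+14 = 75
i=3,j=3: acc = 75+9 = 84
i=3,j=4: acc = 84+12 = 96
i=3,j=5: acc = 96+15 = 111
i=3,j=6: acc = 111+18 = 129
i=3,j=7: acc = 129+21 = 150
i=4,j=3: acc = 150+12 = 162
i=4,j=4: acc = 162+16 = 178
i=4,j=5: acc = 178+20 = 198
i=4,j=6: acc = 198+24 = 222
i=4,j=7: acc = 222+28 = 250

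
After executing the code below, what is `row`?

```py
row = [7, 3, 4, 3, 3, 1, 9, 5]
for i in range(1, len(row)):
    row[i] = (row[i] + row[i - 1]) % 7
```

i=1: row[1] = (3+7)%7 = 3 → [7, 3, 4, 3, 3, 1, 9, 5]
i=2: row[2] = (4+3)%7 = 0 → [7, 3, 0, 3, 3, 1, 9, 5]
i=3: row[3] = (3+0)%7 = 3 → [7, 3, 0, 3, 3, 1, 9, 5]
i=4: row[4] = (3+3)%7 = 6 → [7, 3, 0, 3, 6, 1, 9, 5]
i=5: row[5] = (1+6)%7 = 0 → [7, 3, 0, 3, 6, 0, 9, 5]
i=6: row[6] = (9+0)%7 = 2 → [7, 3, 0, 3, 6, 0, 2, 5]
i=7: row[7] = (5+2)%7 = 0 → [7, 3, 0, 3, 6, 0, 2, 0]

[7, 3, 0, 3, 6, 0, 2, 0]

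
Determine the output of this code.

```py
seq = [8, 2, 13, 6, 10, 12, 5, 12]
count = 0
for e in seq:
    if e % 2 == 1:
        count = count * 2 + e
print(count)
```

e=8: not odd
e=2: not odd
e=13: odd, count = 0*2+13 = 13
e=6: not odd
e=10: not odd
e=12: not odd
e=5: odd, count = 13*2+5 = 31
e=12: not odd

31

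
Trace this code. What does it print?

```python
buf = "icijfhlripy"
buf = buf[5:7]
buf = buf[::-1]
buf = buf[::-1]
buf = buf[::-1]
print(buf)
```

lh

slice [5:7] → 'hl'
reverse → 'lh'
reverse → 'hl'
reverse → 'lh'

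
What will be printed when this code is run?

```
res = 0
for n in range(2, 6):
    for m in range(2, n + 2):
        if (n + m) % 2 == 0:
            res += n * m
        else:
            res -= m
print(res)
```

n=2,m=2: even sum, res = 0+4 = 4
n=2,m=3: odd sum, res = 4-3 = 1
n=3,m=2: odd sum, res = 1-2 = -1
n=3,m=3: even sum, res = (-1)+9 = 8
n=3,m=4: odd sum, res = 8-4 = 4
n=4,m=2: even sum, res = 4+8 = 12
n=4,m=3: odd sum, res = 12-3 = 9
n=4,m=4: even sum, res = 9+16 = 25
n=4,m=5: odd sum, res = 25-5 = 20
n=5,m=2: odd sum, res = 20-2 = 18
n=5,m=3: even sum, res = 18+15 = 33
n=5,m=4: odd sum, res = 33-4 = 29
n=5,m=5: even sum, res = 29+25 = 54
n=5,m=6: odd sum, res = 54-6 = 48

48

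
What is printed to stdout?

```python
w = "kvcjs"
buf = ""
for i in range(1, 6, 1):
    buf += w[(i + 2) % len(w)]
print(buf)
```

i=1: add w[3]='j' → 'j'
i=2: add w[4]='s' → 'js'
i=3: add w[0]='k' → 'jsk'
i=4: add w[1]='v' → 'jskv'
i=5: add w[2]='c' → 'jskvc'

jskvc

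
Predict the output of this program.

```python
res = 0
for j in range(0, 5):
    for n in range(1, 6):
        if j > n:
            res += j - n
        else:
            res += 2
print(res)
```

j=0,n=1: not 0>1, res = 0+2 = 2
j=0,n=2: not 0>2, res = 2+2 = 4
j=0,n=3: not 0>3, res = 4+2 = 6
j=0,n=4: not 0>4, res = 6+2 = 8
j=0,n=5: not 0>5, res = 8+2 = 10
j=1,n=1: not 1>1, res = 10+2 = 12
j=1,n=2: not 1>2, res = 12+2 = 14
j=1,n=3: not 1>3, res = 14+2 = 16
j=1,n=4: not 1>4, res = 16+2 = 18
j=1,n=5: not 1>5, res = 18+2 = 20
j=2,n=1: 2>1, res = 20+1 = 21
j=2,n=2: not 2>2, res = 21+2 = 23
j=2,n=3: not 2>3, res = 23+2 = 25
j=2,n=4: not 2>4, res = 25+2 = 27
j=2,n=5: not 2>5, res = 27+2 = 29
j=3,n=1: 3>1, res = 29+2 = 31
j=3,n=2: 3>2, res = 31+1 = 32
j=3,n=3: not 3>3, res = 32+2 = 34
j=3,n=4: not 3>4, res = 34+2 = 36
j=3,n=5: not 3>5, res = 36+2 = 38
j=4,n=1: 4>1, res = 38+3 = 41
j=4,n=2: 4>2, res = 41+2 = 43
j=4,n=3: 4>3, res = 43+1 = 44
j=4,n=4: not 4>4, res = 44+2 = 46
j=4,n=5: not 4>5, res = 46+2 = 48

48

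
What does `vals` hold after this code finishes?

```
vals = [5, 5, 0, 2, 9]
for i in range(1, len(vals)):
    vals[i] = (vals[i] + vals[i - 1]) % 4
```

i=1: vals[1] = (5+5)%4 = 2 → [5, 2, 0, 2, 9]
i=2: vals[2] = (0+2)%4 = 2 → [5, 2, 2, 2, 9]
i=3: vals[3] = (2+2)%4 = 0 → [5, 2, 2, 0, 9]
i=4: vals[4] = (9+0)%4 = 1 → [5, 2, 2, 0, 1]

[5, 2, 2, 0, 1]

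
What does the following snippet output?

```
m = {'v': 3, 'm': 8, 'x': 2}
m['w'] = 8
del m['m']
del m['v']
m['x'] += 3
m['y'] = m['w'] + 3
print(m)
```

{'x': 5, 'w': 8, 'y': 11}

m['w'] = 8 → {'v': 3, 'm': 8, 'x': 2, 'w': 8}
del 'm' → {'v': 3, 'x': 2, 'w': 8}
del 'v' → {'x': 2, 'w': 8}
m['x'] = 2+3 = 5 → {'x': 5, 'w': 8}
m['y'] = m['w']+3 = 11 → {'x': 5, 'w': 8, 'y': 11}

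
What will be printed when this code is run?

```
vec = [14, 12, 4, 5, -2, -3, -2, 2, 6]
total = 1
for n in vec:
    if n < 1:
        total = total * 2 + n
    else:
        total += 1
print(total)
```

n=14: not <1, total = 1+1 = 2
n=12: not <1, total = 2+1 = 3
n=4: not <1, total = 3+1 = 4
n=5: not <1, total = 4+1 = 5
n=-2: <1, total = 5*2+(-2) = 8
n=-3: <1, total = 8*2+(-3) = 13
n=-2: <1, total = 13*2+(-2) = 24
n=2: not <1, total = 24+1 = 25
n=6: not <1, total = 25+1 = 26

26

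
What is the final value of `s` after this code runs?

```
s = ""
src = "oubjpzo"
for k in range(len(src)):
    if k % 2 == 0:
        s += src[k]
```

'obpo'

k=0: add 'o' → 'o'
k=1: skip
k=2: add 'b' → 'ob'
k=3: skip
k=4: add 'p' → 'obp'
k=5: skip
k=6: add 'o' → 'obpo'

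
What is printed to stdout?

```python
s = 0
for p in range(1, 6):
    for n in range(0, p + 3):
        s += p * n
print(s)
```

p=1,n=0: s = 0+0 = 0
p=1,n=1: s = 0+1 = 1
p=1,n=2: s = 1+2 = 3
p=1,n=3: s = 3+3 = 6
p=2,n=0: s = 6+0 = 6
p=2,n=1: s = 6+2 = 8
p=2,n=2: s = 8+4 = 12
p=2,n=3: s = 12+6 = 18
p=2,n=4: s = 18+8 = 26
p=3,n=0: s = 26+0 = 26
p=3,n=1: s = 26+3 = 29
p=3,n=2: s = 29+6 = 35
p=3,n=3: s = 35+9 = 44
p=3,n=4: s = 44+12 = 56
p=3,n=5: s = 56+15 = 71
p=4,n=0: s = 71+0 = 71
p=4,n=1: s = 71+4 = 75
p=4,n=2: s = 75+8 = 83
p=4,n=3: s = 83+12 = 95
p=4,n=4: s = 95+16 = 111
p=4,n=5: s = 111+20 = 131
p=4,n=6: s = 131+24 = 155
p=5,n=0: s = 155+0 = 155
p=5,n=1: s = 155+5 = 160
p=5,n=2: s = 160+10 = 170
p=5,n=3: s = 170+15 = 185
p=5,n=4: s = 185+20 = 205
p=5,n=5: s = 205+25 = 230
p=5,n=6: s = 230+30 = 260
p=5,n=7: s = 260+35 = 295

295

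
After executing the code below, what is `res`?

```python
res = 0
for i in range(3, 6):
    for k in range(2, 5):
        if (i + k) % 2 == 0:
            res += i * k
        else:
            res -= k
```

i=3,k=2: odd sum, res = 0-2 = -2
i=3,k=3: even sum, res = (-2)+9 = 7
i=3,k=4: odd sum, res = 7-4 = 3
i=4,k=2: even sum, res = 3+8 = 11
i=4,k=3: odd sum, res = 11-3 = 8
i=4,k=4: even sum, res = 8+16 = 24
i=5,k=2: odd sum, res = 24-2 = 22
i=5,k=3: even sum, res = 22+15 = 37
i=5,k=4: odd sum, res = 37-4 = 33

33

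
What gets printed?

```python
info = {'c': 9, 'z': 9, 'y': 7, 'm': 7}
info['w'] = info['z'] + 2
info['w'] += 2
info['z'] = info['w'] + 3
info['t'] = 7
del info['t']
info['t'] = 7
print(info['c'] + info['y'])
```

16

info['w'] = info['z']+2 = 11 → {'c': 9, 'z': 9, 'y': 7, 'm': 7, 'w': 11}
info['w'] = 11+2 = 13 → {'c': 9, 'z': 9, 'y': 7, 'm': 7, 'w': 13}
info['z'] = info['w']+3 = 16 → {'c': 9, 'z': 16, 'y': 7, 'm': 7, 'w': 13}
info['t'] = 7 → {'c': 9, 'z': 16, 'y': 7, 'm': 7, 'w': 13, 't': 7}
del 't' → {'c': 9, 'z': 16, 'y': 7, 'm': 7, 'w': 13}
info['t'] = 7 → {'c': 9, 'z': 16, 'y': 7, 'm': 7, 'w': 13, 't': 7}
info['c']+info['y'] = 9+7 = 16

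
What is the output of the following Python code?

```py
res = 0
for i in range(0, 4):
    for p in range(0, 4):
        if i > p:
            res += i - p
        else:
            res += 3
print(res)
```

40

i=0,p=0: not 0>0, res = 0+3 = 3
i=0,p=1: not 0>1, res = 3+3 = 6
i=0,p=2: not 0>2, res = 6+3 = 9
i=0,p=3: not 0>3, res = 9+3 = 12
i=1,p=0: 1>0, res = 12+1 = 13
i=1,p=1: not 1>1, res = 13+3 = 16
i=1,p=2: not 1>2, res = 16+3 = 19
i=1,p=3: not 1>3, res = 19+3 = 22
i=2,p=0: 2>0, res = 22+2 = 24
i=2,p=1: 2>1, res = 24+1 = 25
i=2,p=2: not 2>2, res = 25+3 = 28
i=2,p=3: not 2>3, res = 28+3 = 31
i=3,p=0: 3>0, res = 31+3 = 34
i=3,p=1: 3>1, res = 34+2 = 36
i=3,p=2: 3>2, res = 36+1 = 37
i=3,p=3: not 3>3, res = 37+3 = 40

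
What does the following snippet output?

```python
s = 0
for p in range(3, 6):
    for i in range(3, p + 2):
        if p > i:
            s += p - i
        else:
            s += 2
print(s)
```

16

p=3,i=3: not 3>3, s = 0+2 = 2
p=3,i=4: not 3>4, s = 2+2 = 4
p=4,i=3: 4>3, s = 4+1 = 5
p=4,i=4: not 4>4, s = 5+2 = 7
p=4,i=5: not 4>5, s = 7+2 = 9
p=5,i=3: 5>3, s = 9+2 = 11
p=5,i=4: 5>4, s = 11+1 = 12
p=5,i=5: not 5>5, s = 12+2 = 14
p=5,i=6: not 5>6, s = 14+2 = 16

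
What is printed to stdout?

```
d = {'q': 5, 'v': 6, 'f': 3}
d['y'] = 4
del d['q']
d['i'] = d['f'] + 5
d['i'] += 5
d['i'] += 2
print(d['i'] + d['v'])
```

21

d['y'] = 4 → {'q': 5, 'v': 6, 'f': 3, 'y': 4}
del 'q' → {'v': 6, 'f': 3, 'y': 4}
d['i'] = d['f']+5 = 8 → {'v': 6, 'f': 3, 'y': 4, 'i': 8}
d['i'] = 8+5 = 13 → {'v': 6, 'f': 3, 'y': 4, 'i': 13}
d['i'] = 13+2 = 15 → {'v': 6, 'f': 3, 'y': 4, 'i': 15}
d['i']+d['v'] = 15+6 = 21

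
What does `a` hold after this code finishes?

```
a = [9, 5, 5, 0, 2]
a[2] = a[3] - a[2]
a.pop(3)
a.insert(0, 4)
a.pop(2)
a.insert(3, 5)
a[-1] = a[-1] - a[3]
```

[4, 9, -5, 5, -3]

a[2] = a[3]-a[2] = 0-5 = -5 → [9, 5, -5, 0, 2]
pop(3) removes 0 → [9, 5, -5, 2]
insert 4 at 0 → [4, 9, 5, -5, 2]
pop(2) removes 5 → [4, 9, -5, 2]
insert 5 at 3 → [4, 9, -5, 5, 2]
a[-1] = a[-1]-a[3] = 2-5 = -3 → [4, 9, -5, 5, -3]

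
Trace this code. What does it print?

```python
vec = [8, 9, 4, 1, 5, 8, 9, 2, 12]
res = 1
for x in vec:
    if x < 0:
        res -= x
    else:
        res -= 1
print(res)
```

-8

x=8: not <0, res = 1-1 = 0
x=9: not <0, res = 0-1 = -1
x=4: not <0, res = (-1)-1 = -2
x=1: not <0, res = (-2)-1 = -3
x=5: not <0, res = (-3)-1 = -4
x=8: not <0, res = (-4)-1 = -5
x=9: not <0, res = (-5)-1 = -6
x=2: not <0, res = (-6)-1 = -7
x=12: not <0, res = (-7)-1 = -8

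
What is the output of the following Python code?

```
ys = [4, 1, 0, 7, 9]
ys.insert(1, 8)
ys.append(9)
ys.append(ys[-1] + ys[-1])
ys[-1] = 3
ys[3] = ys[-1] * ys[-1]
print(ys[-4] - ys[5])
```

insert 8 at 1 → [4, 8, 1, 0, 7, 9]
append 9 → [4, 8, 1, 0, 7, 9, 9]
append ys[-1]+ys[-1] = 9+9 = 18 → [4, 8, 1, 0, 7, 9, 9, 18]
ys[-1] = 3 → [4, 8, 1, 0, 7, 9, 9, 3]
ys[3] = ys[-1]*ys[-1] = 3*3 = 9 → [4, 8, 1, 9, 7, 9, 9, 3]
ys[-4]-ys[5] = 7-9 = -2

-2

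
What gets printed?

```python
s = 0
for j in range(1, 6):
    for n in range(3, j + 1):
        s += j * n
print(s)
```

97

j=3,n=3: s = 0+9 = 9
j=4,n=3: s = 9+12 = 21
j=4,n=4: s = 21+16 = 37
j=5,n=3: s = 37+15 = 52
j=5,n=4: s = 52+20 = 72
j=5,n=5: s = 72+25 = 97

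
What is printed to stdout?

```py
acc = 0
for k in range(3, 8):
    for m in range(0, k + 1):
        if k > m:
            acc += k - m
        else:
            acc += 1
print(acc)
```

85

k=3,m=0: 3>0, acc = 0+3 = 3
k=3,m=1: 3>1, acc = 3+2 = 5
k=3,m=2: 3>2, acc = 5+1 = 6
k=3,m=3: not 3>3, acc = 6+1 = 7
k=4,m=0: 4>0, acc = 7+4 = 11
k=4,m=1: 4>1, acc = 11+3 = 14
k=4,m=2: 4>2, acc = 14+2 = 16
k=4,m=3: 4>3, acc = 16+1 = 17
k=4,m=4: not 4>4, acc = 17+1 = 18
k=5,m=0: 5>0, acc = 18+5 = 23
k=5,m=1: 5>1, acc = 23+4 = 27
k=5,m=2: 5>2, acc = 27+3 = 30
k=5,m=3: 5>3, acc = 30+2 = 32
k=5,m=4: 5>4, acc = 32+1 = 33
k=5,m=5: not 5>5, acc = 33+1 = 34
k=6,m=0: 6>0, acc = 34+6 = 40
k=6,m=1: 6>1, acc = 40+5 = 45
k=6,m=2: 6>2, acc = 45+4 = 49
k=6,m=3: 6>3, acc = 49+3 = 52
k=6,m=4: 6>4, acc = 52+2 = 54
k=6,m=5: 6>5, acc = 54+1 = 55
k=6,m=6: not 6>6, acc = 55+1 = 56
k=7,m=0: 7>0, acc = 56+7 = 63
k=7,m=1: 7>1, acc = 63+6 = 69
k=7,m=2: 7>2, acc = 69+5 = 74
k=7,m=3: 7>3, acc = 74+4 = 78
k=7,m=4: 7>4, acc = 78+3 = 81
k=7,m=5: 7>5, acc = 81+2 = 83
k=7,m=6: 7>6, acc = 83+1 = 84
k=7,m=7: not 7>7, acc = 84+1 = 85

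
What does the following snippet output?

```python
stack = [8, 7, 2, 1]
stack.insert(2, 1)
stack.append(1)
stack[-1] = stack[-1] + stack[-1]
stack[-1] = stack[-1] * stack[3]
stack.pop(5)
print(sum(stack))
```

insert 1 at 2 → [8, 7, 1, 2, 1]
append 1 → [8, 7, 1, 2, 1, 1]
stack[-1] = stack[-1]+stack[-1] = 1+1 = 2 → [8, 7, 1, 2, 1, 2]
stack[-1] = stack[-1]*stack[3] = 2*2 = 4 → [8, 7, 1, 2, 1, 4]
pop(5) removes 4 → [8, 7, 1, 2, 1]
sum = 19

19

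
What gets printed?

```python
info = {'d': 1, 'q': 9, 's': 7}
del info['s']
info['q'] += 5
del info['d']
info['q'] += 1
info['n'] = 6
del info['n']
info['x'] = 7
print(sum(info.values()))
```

del 's' → {'d': 1, 'q': 9}
info['q'] = 9+5 = 14 → {'d': 1, 'q': 14}
del 'd' → {'q': 14}
info['q'] = 14+1 = 15 → {'q': 15}
info['n'] = 6 → {'q': 15, 'n': 6}
del 'n' → {'q': 15}
info['x'] = 7 → {'q': 15, 'x': 7}
sum of values = 22

22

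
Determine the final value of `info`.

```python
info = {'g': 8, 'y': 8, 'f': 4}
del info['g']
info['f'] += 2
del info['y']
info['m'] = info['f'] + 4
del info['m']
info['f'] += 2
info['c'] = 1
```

{'f': 8, 'c': 1}

del 'g' → {'y': 8, 'f': 4}
info['f'] = 4+2 = 6 → {'y': 8, 'f': 6}
del 'y' → {'f': 6}
info['m'] = info['f']+4 = 10 → {'f': 6, 'm': 10}
del 'm' → {'f': 6}
info['f'] = 6+2 = 8 → {'f': 8}
info['c'] = 1 → {'f': 8, 'c': 1}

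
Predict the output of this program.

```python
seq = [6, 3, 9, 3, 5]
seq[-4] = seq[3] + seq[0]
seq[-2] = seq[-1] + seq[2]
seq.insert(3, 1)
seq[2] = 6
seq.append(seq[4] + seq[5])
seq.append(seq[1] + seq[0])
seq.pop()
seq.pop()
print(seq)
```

[6, 9, 6, 1, 14, 5]

seq[-4] = seq[3]+seq[0] = 3+6 = 9 → [6, 9, 9, 3, 5]
seq[-2] = seq[-1]+seq[2] = 5+9 = 14 → [6, 9, 9, 14, 5]
insert 1 at 3 → [6, 9, 9, 1, 14, 5]
seq[2] = 6 → [6, 9, 6, 1, 14, 5]
append seq[4]+seq[5] = 14+5 = 19 → [6, 9, 6, 1, 14, 5, 19]
append seq[1]+seq[0] = 9+6 = 15 → [6, 9, 6, 1, 14, 5, 19, 15]
pop() removes 15 → [6, 9, 6, 1, 14, 5, 19]
pop() removes 19 → [6, 9, 6, 1, 14, 5]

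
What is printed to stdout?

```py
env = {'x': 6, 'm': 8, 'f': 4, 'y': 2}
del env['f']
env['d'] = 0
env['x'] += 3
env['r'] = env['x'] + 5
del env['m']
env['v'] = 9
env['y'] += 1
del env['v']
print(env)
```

del 'f' → {'x': 6, 'm': 8, 'y': 2}
env['d'] = 0 → {'x': 6, 'm': 8, 'y': 2, 'd': 0}
env['x'] = 6+3 = 9 → {'x': 9, 'm': 8, 'y': 2, 'd': 0}
env['r'] = env['x']+5 = 14 → {'x': 9, 'm': 8, 'y': 2, 'd': 0, 'r': 14}
del 'm' → {'x': 9, 'y': 2, 'd': 0, 'r': 14}
env['v'] = 9 → {'x': 9, 'y': 2, 'd': 0, 'r': 14, 'v': 9}
env['y'] = 2+1 = 3 → {'x': 9, 'y': 3, 'd': 0, 'r': 14, 'v': 9}
del 'v' → {'x': 9, 'y': 3, 'd': 0, 'r': 14}

{'x': 9, 'y': 3, 'd': 0, 'r': 14}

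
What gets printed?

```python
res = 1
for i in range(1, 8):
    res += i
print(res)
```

i=1: res = 1+1 = 2
i=2: res = 2+2 = 4
i=3: res = 4+3 = 7
i=4: res = 7+4 = 11
i=5: res = 11+5 = 16
i=6: res = 16+6 = 22
i=7: res = 22+7 = 29

29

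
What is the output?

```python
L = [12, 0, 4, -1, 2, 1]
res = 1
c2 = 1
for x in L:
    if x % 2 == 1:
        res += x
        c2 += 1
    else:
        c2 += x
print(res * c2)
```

x=12: not odd; c2=13
x=0: not odd; c2=13
x=4: not odd; c2=17
x=-1: odd, res = 1+(-1) = 0; c2=18
x=2: not odd; c2=20
x=1: odd, res = 0+1 = 1; c2=21
res*c2 = 1*21 = 21

21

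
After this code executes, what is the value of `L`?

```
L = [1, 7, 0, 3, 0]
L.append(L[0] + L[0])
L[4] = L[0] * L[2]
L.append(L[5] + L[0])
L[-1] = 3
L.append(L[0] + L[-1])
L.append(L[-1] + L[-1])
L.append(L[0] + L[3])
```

append L[0]+L[0] = 1+1 = 2 → [1, 7, 0, 3, 0, 2]
L[4] = L[0]*L[2] = 1*0 = 0 → [1, 7, 0, 3, 0, 2]
append L[5]+L[0] = 2+1 = 3 → [1, 7, 0, 3, 0, 2, 3]
L[-1] = 3 → [1, 7, 0, 3, 0, 2, 3]
append L[0]+L[-1] = 1+3 = 4 → [1, 7, 0, 3, 0, 2, 3, 4]
append L[-1]+L[-1] = 4+4 = 8 → [1, 7, 0, 3, 0, 2, 3, 4, 8]
append L[0]+L[3] = 1+3 = 4 → [1, 7, 0, 3, 0, 2, 3, 4, 8, 4]

[1, 7, 0, 3, 0, 2, 3, 4, 8, 4]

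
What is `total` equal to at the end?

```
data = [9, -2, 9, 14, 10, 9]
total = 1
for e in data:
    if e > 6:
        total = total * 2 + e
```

333

e=9: >6, total = 1*2+9 = 11
e=-2: not >6
e=9: >6, total = 11*2+9 = 31
e=14: >6, total = 31*2+14 = 76
e=10: >6, total = 76*2+10 = 162
e=9: >6, total = 162*2+9 = 333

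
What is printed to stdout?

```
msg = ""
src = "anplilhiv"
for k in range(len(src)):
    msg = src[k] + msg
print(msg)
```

k=0: prepend 'a' → 'a'
k=1: prepend 'n' → 'na'
k=2: prepend 'p' → 'pna'
k=3: prepend 'l' → 'lpna'
k=4: prepend 'i' → 'ilpna'
k=5: prepend 'l' → 'lilpna'
k=6: prepend 'h' → 'hlilpna'
k=7: prepend 'i' → 'ihlilpna'
k=8: prepend 'v' → 'vihlilpna'

vihlilpna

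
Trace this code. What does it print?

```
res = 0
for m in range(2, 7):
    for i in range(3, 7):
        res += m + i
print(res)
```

170

m=2,i=3: res = 0+5 = 5
m=2,i=4: res = 5+6 = 11
m=2,i=5: res = 11+7 = 18
m=2,i=6: res = 18+8 = 26
m=3,i=3: res = 26+6 = 32
m=3,i=4: res = 32+7 = 39
m=3,i=5: res = 39+8 = 47
m=3,i=6: res = 47+9 = 56
m=4,i=3: res = 56+7 = 63
m=4,i=4: res = 63+8 = 71
m=4,i=5: res = 71+9 = 80
m=4,i=6: res = 80+10 = 90
m=5,i=3: res = 90+8 = 98
m=5,i=4: res = 98+9 = 107
m=5,i=5: res = 107+10 = 117
m=5,i=6: res = 117+11 = 128
m=6,i=3: res = 128+9 = 137
m=6,i=4: res = 137+10 = 147
m=6,i=5: res = 147+11 = 158
m=6,i=6: res = 158+12 = 170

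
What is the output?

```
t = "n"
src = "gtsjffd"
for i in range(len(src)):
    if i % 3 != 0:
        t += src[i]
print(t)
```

i=0: skip
i=1: add 't' → 'nt'
i=2: add 's' → 'nts'
i=3: skip
i=4: add 'f' → 'ntsf'
i=5: add 'f' → 'ntsff'
i=6: skip

ntsff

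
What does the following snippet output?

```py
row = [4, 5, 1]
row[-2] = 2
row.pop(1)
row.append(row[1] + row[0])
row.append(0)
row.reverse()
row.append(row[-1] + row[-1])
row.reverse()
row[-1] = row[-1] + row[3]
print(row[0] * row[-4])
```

32

row[-2] = 2 → [4, 2, 1]
pop(1) removes 2 → [4, 1]
append row[1]+row[0] = 1+4 = 5 → [4, 1, 5]
append 0 → [4, 1, 5, 0]
reverse → [0, 5, 1, 4]
append row[-1]+row[-1] = 4+4 = 8 → [0, 5, 1, 4, 8]
reverse → [8, 4, 1, 5, 0]
row[-1] = row[-1]+row[3] = 0+5 = 5 → [8, 4, 1, 5, 5]
row[0]*row[-4] = 8*4 = 32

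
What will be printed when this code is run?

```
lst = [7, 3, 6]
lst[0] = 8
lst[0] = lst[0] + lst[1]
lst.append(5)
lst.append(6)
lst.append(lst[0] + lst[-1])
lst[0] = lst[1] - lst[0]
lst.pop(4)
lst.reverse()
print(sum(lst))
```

lst[0] = 8 → [8, 3, 6]
lst[0] = lst[0]+lst[1] = 8+3 = 11 → [11, 3, 6]
append 5 → [11, 3, 6, 5]
append 6 → [11, 3, 6, 5, 6]
append lst[0]+lst[-1] = 11+6 = 17 → [11, 3, 6, 5, 6, 17]
lst[0] = lst[1]-lst[0] = 3-11 = -8 → [-8, 3, 6, 5, 6, 17]
pop(4) removes 6 → [-8, 3, 6, 5, 17]
reverse → [17, 5, 6, 3, -8]
sum = 23

23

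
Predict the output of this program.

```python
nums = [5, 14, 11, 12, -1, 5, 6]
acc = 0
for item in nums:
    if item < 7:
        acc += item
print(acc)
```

item=5: <7, acc = 0+5 = 5
item=14: not <7
item=11: not <7
item=12: not <7
item=-1: <7, acc = 5+(-1) = 4
item=5: <7, acc = 4+5 = 9
item=6: <7, acc = 9+6 = 15

15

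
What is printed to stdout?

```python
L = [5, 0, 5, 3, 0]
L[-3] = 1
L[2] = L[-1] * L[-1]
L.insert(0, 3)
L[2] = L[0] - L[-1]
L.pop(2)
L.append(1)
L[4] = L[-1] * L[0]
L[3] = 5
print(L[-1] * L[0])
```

3

L[-3] = 1 → [5, 0, 1, 3, 0]
L[2] = L[-1]*L[-1] = 0*0 = 0 → [5, 0, 0, 3, 0]
insert 3 at 0 → [3, 5, 0, 0, 3, 0]
L[2] = L[0]-L[-1] = 3-0 = 3 → [3, 5, 3, 0, 3, 0]
pop(2) removes 3 → [3, 5, 0, 3, 0]
append 1 → [3, 5, 0, 3, 0, 1]
L[4] = L[-1]*L[0] = 1*3 = 3 → [3, 5, 0, 3, 3, 1]
L[3] = 5 → [3, 5, 0, 5, 3, 1]
L[-1]*L[0] = 1*3 = 3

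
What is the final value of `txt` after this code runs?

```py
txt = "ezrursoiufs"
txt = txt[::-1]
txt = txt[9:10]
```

reverse → 'sfuiosrurze'
slice [9:10] → 'z'

'z'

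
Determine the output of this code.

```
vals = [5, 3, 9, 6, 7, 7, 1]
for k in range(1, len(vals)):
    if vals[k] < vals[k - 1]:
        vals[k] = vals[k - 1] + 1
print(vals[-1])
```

13

k=1: 3<5, vals[1] = 5+1 = 6 → [5, 6, 9, 6, 7, 7, 1]
k=2: 9>=6, unchanged → [5, 6, 9, 6, 7, 7, 1]
k=3: 6<9, vals[3] = 9+1 = 10 → [5, 6, 9, 10, 7, 7, 1]
k=4: 7<10, vals[4] = 10+1 = 11 → [5, 6, 9, 10, 11, 7, 1]
k=5: 7<11, vals[5] = 11+1 = 12 → [5, 6, 9, 10, 11, 12, 1]
k=6: 1<12, vals[6] = 12+1 = 13 → [5, 6, 9, 10, 11, 12, 13]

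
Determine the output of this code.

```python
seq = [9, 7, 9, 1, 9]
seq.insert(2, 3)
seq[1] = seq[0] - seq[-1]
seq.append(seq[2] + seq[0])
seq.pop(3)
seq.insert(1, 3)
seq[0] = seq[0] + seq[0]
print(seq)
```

[18, 3, 0, 3, 1, 9, 12]

insert 3 at 2 → [9, 7, 3, 9, 1, 9]
seq[1] = seq[0]-seq[-1] = 9-9 = 0 → [9, 0, 3, 9, 1, 9]
append seq[2]+seq[0] = 3+9 = 12 → [9, 0, 3, 9, 1, 9, 12]
pop(3) removes 9 → [9, 0, 3, 1, 9, 12]
insert 3 at 1 → [9, 3, 0, 3, 1, 9, 12]
seq[0] = seq[0]+seq[0] = 9+9 = 18 → [18, 3, 0, 3, 1, 9, 12]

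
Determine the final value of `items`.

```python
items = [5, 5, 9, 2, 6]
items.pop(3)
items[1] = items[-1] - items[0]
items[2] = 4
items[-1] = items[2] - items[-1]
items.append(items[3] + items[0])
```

[5, 1, 4, -2, 3]

pop(3) removes 2 → [5, 5, 9, 6]
items[1] = items[-1]-items[0] = 6-5 = 1 → [5, 1, 9, 6]
items[2] = 4 → [5, 1, 4, 6]
items[-1] = items[2]-items[-1] = 4-6 = -2 → [5, 1, 4, -2]
append items[3]+items[0] = (-2)+5 = 3 → [5, 1, 4, -2, 3]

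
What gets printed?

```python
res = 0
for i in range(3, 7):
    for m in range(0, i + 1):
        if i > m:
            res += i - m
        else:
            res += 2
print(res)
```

60

i=3,m=0: 3>0, res = 0+3 = 3
i=3,m=1: 3>1, res = 3+2 = 5
i=3,m=2: 3>2, res = 5+1 = 6
i=3,m=3: not 3>3, res = 6+2 = 8
i=4,m=0: 4>0, res = 8+4 = 12
i=4,m=1: 4>1, res = 12+3 = 15
i=4,m=2: 4>2, res = 15+2 = 17
i=4,m=3: 4>3, res = 17+1 = 18
i=4,m=4: not 4>4, res = 18+2 = 20
i=5,m=0: 5>0, res = 20+5 = 25
i=5,m=1: 5>1, res = 25+4 = 29
i=5,m=2: 5>2, res = 29+3 = 32
i=5,m=3: 5>3, res = 32+2 = 34
i=5,m=4: 5>4, res = 34+1 = 35
i=5,m=5: not 5>5, res = 35+2 = 37
i=6,m=0: 6>0, res = 37+6 = 43
i=6,m=1: 6>1, res = 43+5 = 48
i=6,m=2: 6>2, res = 48+4 = 52
i=6,m=3: 6>3, res = 52+3 = 55
i=6,m=4: 6>4, res = 55+2 = 57
i=6,m=5: 6>5, res = 57+1 = 58
i=6,m=6: not 6>6, res = 58+2 = 60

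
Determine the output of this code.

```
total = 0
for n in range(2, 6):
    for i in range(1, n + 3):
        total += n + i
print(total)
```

156

n=2,i=1: total = 0+3 = 3
n=2,i=2: total = 3+4 = 7
n=2,i=3: total = 7+5 = 12
n=2,i=4: total = 12+6 = 18
n=3,i=1: total = 18+4 = 22
n=3,i=2: total = 22+5 = 27
n=3,i=3: total = 27+6 = 33
n=3,i=4: total = 33+7 = 40
n=3,i=5: total = 40+8 = 48
n=4,i=1: total = 48+5 = 53
n=4,i=2: total = 53+6 = 59
n=4,i=3: total = 59+7 = 66
n=4,i=4: total = 66+8 = 74
n=4,i=5: total = 74+9 = 83
n=4,i=6: total = 83+10 = 93
n=5,i=1: total = 93+6 = 99
n=5,i=2: total = 99+7 = 106
n=5,i=3: total = 106+8 = 114
n=5,i=4: total = 114+9 = 123
n=5,i=5: total = 123+10 = 133
n=5,i=6: total = 133+11 = 144
n=5,i=7: total = 144+12 = 156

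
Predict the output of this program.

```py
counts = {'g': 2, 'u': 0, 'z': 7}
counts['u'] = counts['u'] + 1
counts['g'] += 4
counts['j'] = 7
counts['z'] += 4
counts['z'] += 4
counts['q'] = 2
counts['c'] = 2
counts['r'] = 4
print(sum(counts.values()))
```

counts['u'] = counts['u']+1 = 1 → {'g': 2, 'u': 1, 'z': 7}
counts['g'] = 2+4 = 6 → {'g': 6, 'u': 1, 'z': 7}
counts['j'] = 7 → {'g': 6, 'u': 1, 'z': 7, 'j': 7}
counts['z'] = 7+4 = 11 → {'g': 6, 'u': 1, 'z': 11, 'j': 7}
counts['z'] = 11+4 = 15 → {'g': 6, 'u': 1, 'z': 15, 'j': 7}
counts['q'] = 2 → {'g': 6, 'u': 1, 'z': 15, 'j': 7, 'q': 2}
counts['c'] = 2 → {'g': 6, 'u': 1, 'z': 15, 'j': 7, 'q': 2, 'c': 2}
counts['r'] = 4 → {'g': 6, 'u': 1, 'z': 15, 'j': 7, 'q': 2, 'c': 2, 'r': 4}
sum of values = 37

37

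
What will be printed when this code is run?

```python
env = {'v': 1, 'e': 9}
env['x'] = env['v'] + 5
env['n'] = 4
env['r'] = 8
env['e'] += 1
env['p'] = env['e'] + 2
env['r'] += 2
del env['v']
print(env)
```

{'e': 10, 'x': 6, 'n': 4, 'r': 10, 'p': 12}

env['x'] = env['v']+5 = 6 → {'v': 1, 'e': 9, 'x': 6}
env['n'] = 4 → {'v': 1, 'e': 9, 'x': 6, 'n': 4}
env['r'] = 8 → {'v': 1, 'e': 9, 'x': 6, 'n': 4, 'r': 8}
env['e'] = 9+1 = 10 → {'v': 1, 'e': 10, 'x': 6, 'n': 4, 'r': 8}
env['p'] = env['e']+2 = 12 → {'v': 1, 'e': 10, 'x': 6, 'n': 4, 'r': 8, 'p': 12}
env['r'] = 8+2 = 10 → {'v': 1, 'e': 10, 'x': 6, 'n': 4, 'r': 10, 'p': 12}
del 'v' → {'e': 10, 'x': 6, 'n': 4, 'r': 10, 'p': 12}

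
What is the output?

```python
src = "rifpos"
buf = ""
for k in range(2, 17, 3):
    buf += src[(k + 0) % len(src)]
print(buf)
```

k=2: add src[2]='f' → 'f'
k=5: add src[5]='s' → 'fs'
k=8: add src[2]='f' → 'fsf'
k=11: add src[5]='s' → 'fsfs'
k=14: add src[2]='f' → 'fsfsf'

fsfsf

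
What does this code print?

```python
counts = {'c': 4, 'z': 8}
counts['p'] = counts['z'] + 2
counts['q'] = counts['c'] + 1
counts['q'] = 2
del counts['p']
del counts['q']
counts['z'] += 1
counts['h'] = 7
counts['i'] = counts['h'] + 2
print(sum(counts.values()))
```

29

counts['p'] = counts['z']+2 = 10 → {'c': 4, 'z': 8, 'p': 10}
counts['q'] = counts['c']+1 = 5 → {'c': 4, 'z': 8, 'p': 10, 'q': 5}
counts['q'] = 2 → {'c': 4, 'z': 8, 'p': 10, 'q': 2}
del 'p' → {'c': 4, 'z': 8, 'q': 2}
del 'q' → {'c': 4, 'z': 8}
counts['z'] = 8+1 = 9 → {'c': 4, 'z': 9}
counts['h'] = 7 → {'c': 4, 'z': 9, 'h': 7}
counts['i'] = counts['h']+2 = 9 → {'c': 4, 'z': 9, 'h': 7, 'i': 9}
sum of values = 29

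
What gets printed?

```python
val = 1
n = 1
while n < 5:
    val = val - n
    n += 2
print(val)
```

n=1: val = 1-1 = 0
n=3: val = 0-3 = -3

-3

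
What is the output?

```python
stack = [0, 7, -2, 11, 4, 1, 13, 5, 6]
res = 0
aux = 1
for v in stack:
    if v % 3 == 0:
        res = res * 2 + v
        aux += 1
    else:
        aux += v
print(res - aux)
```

-36

v=0: %3==0, res = 0*2+0 = 0; aux=2
v=7: not %3==0; aux=9
v=-2: not %3==0; aux=7
v=11: not %3==0; aux=18
v=4: not %3==0; aux=22
v=1: not %3==0; aux=23
v=13: not %3==0; aux=36
v=5: not %3==0; aux=41
v=6: %3==0, res = 0*2+6 = 6; aux=42
res-aux = 6-42 = -36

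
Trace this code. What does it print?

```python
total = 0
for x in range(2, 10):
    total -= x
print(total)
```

-44

x=2: total = 0-2 = -2
x=3: total = (-2)-3 = -5
x=4: total = (-5)-4 = -9
x=5: total = (-9)-5 = -14
x=6: total = (-14)-6 = -20
x=7: total = (-20)-7 = -27
x=8: total = (-27)-8 = -35
x=9: total = (-35)-9 = -44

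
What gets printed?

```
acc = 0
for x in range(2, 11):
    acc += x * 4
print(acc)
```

216

x=2: acc = 0+2*4 = 8
x=3: acc = 8+3*4 = 20
x=4: acc = 20+4*4 = 36
x=5: acc = 36+5*4 = 56
x=6: acc = 56+6*4 = 80
x=7: acc = 80+7*4 = 108
x=8: acc = 108+8*4 = 140
x=9: acc = 140+9*4 = 176
x=10: acc = 176+10*4 = 216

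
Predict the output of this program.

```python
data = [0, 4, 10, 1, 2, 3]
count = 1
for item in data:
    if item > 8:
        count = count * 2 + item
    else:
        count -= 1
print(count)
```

item=0: not >8, count = 1-1 = 0
item=4: not >8, count = 0-1 = -1
item=10: >8, count = (-1)*2+10 = 8
item=1: not >8, count = 8-1 = 7
item=2: not >8, count = 7-1 = 6
item=3: not >8, count = 6-1 = 5

5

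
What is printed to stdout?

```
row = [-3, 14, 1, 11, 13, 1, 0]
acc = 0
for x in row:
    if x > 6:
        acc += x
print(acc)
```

x=-3: not >6
x=14: >6, acc = 0+14 = 14
x=1: not >6
x=11: >6, acc = 14+11 = 25
x=13: >6, acc = 25+13 = 38
x=1: not >6
x=0: not >6

38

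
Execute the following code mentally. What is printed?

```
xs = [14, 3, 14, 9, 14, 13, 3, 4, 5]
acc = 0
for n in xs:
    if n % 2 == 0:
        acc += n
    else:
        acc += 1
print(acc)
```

51

n=14: even, acc = 0+14 = 14
n=3: not even, acc = 14+1 = 15
n=14: even, acc = 15+14 = 29
n=9: not even, acc = 29+1 = 30
n=14: even, acc = 30+14 = 44
n=13: not even, acc = 44+1 = 45
n=3: not even, acc = 45+1 = 46
n=4: even, acc = 46+4 = 50
n=5: not even, acc = 50+1 = 51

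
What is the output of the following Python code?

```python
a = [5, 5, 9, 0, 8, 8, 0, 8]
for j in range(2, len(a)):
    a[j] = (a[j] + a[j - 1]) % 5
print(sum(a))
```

j=2: a[2] = (9+5)%5 = 4 → [5, 5, 4, 0, 8, 8, 0, 8]
j=3: a[3] = (0+4)%5 = 4 → [5, 5, 4, 4, 8, 8, 0, 8]
j=4: a[4] = (8+4)%5 = 2 → [5, 5, 4, 4, 2, 8, 0, 8]
j=5: a[5] = (8+2)%5 = 0 → [5, 5, 4, 4, 2, 0, 0, 8]
j=6: a[6] = (0+0)%5 = 0 → [5, 5, 4, 4, 2, 0, 0, 8]
j=7: a[7] = (8+0)%5 = 3 → [5, 5, 4, 4, 2, 0, 0, 3]
sum = 23

23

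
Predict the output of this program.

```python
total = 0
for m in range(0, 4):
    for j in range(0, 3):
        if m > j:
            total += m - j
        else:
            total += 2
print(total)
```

m=0,j=0: not 0>0, total = 0+2 = 2
m=0,j=1: not 0>1, total = 2+2 = 4
m=0,j=2: not 0>2, total = 4+2 = 6
m=1,j=0: 1>0, total = 6+1 = 7
m=1,j=1: not 1>1, total = 7+2 = 9
m=1,j=2: not 1>2, total = 9+2 = 11
m=2,j=0: 2>0, total = 11+2 = 13
m=2,j=1: 2>1, total = 13+1 = 14
m=2,j=2: not 2>2, total = 14+2 = 16
m=3,j=0: 3>0, total = 16+3 = 19
m=3,j=1: 3>1, total = 19+2 = 21
m=3,j=2: 3>2, total = 21+1 = 22

22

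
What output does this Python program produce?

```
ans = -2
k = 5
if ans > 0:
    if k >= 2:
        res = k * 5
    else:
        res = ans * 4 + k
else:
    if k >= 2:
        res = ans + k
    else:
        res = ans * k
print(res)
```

3

ans=-2, k=5
ans > 0 is False; k >= 2 is True
→ res = ans + k = 3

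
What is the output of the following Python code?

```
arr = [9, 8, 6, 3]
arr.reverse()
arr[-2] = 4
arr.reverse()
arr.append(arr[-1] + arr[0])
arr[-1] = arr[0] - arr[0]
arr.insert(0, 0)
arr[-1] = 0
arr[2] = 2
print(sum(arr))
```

reverse → [3, 6, 8, 9]
arr[-2] = 4 → [3, 6, 4, 9]
reverse → [9, 4, 6, 3]
append arr[-1]+arr[0] = 3+9 = 12 → [9, 4, 6, 3, 12]
arr[-1] = arr[0]-arr[0] = 9-9 = 0 → [9, 4, 6, 3, 0]
insert 0 at 0 → [0, 9, 4, 6, 3, 0]
arr[-1] = 0 → [0, 9, 4, 6, 3, 0]
arr[2] = 2 → [0, 9, 2, 6, 3, 0]
sum = 20

20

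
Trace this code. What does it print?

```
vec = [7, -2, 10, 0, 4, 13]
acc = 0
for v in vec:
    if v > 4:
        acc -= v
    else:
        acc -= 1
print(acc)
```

-33

v=7: >4, acc = 0-7 = -7
v=-2: not >4, acc = (-7)-1 = -8
v=10: >4, acc = (-8)-10 = -18
v=0: not >4, acc = (-18)-1 = -19
v=4: not >4, acc = (-19)-1 = -20
v=13: >4, acc = (-20)-13 = -33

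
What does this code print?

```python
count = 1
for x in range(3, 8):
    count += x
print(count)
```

26

x=3: count = 1+3 = 4
x=4: count = 4+4 = 8
x=5: count = 8+5 = 13
x=6: count = 13+6 = 19
x=7: count = 19+7 = 26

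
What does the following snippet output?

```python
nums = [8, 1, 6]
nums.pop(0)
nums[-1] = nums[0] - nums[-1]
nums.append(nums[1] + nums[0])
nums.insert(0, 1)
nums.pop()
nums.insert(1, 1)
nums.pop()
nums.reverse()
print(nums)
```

pop(0) removes 8 → [1, 6]
nums[-1] = nums[0]-nums[-1] = 1-6 = -5 → [1, -5]
append nums[1]+nums[0] = (-5)+1 = -4 → [1, -5, -4]
insert 1 at 0 → [1, 1, -5, -4]
pop() removes -4 → [1, 1, -5]
insert 1 at 1 → [1, 1, 1, -5]
pop() removes -5 → [1, 1, 1]
reverse → [1, 1, 1]

[1, 1, 1]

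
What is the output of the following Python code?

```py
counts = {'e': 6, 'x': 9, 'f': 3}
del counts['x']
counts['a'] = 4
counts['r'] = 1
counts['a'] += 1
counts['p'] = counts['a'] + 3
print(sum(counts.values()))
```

del 'x' → {'e': 6, 'f': 3}
counts['a'] = 4 → {'e': 6, 'f': 3, 'a': 4}
counts['r'] = 1 → {'e': 6, 'f': 3, 'a': 4, 'r': 1}
counts['a'] = 4+1 = 5 → {'e': 6, 'f': 3, 'a': 5, 'r': 1}
counts['p'] = counts['a']+3 = 8 → {'e': 6, 'f': 3, 'a': 5, 'r': 1, 'p': 8}
sum of values = 23

23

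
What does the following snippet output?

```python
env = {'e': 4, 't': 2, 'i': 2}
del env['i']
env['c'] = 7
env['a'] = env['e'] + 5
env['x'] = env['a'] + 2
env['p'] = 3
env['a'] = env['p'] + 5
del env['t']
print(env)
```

{'e': 4, 'c': 7, 'a': 8, 'x': 11, 'p': 3}

del 'i' → {'e': 4, 't': 2}
env['c'] = 7 → {'e': 4, 't': 2, 'c': 7}
env['a'] = env['e']+5 = 9 → {'e': 4, 't': 2, 'c': 7, 'a': 9}
env['x'] = env['a']+2 = 11 → {'e': 4, 't': 2, 'c': 7, 'a': 9, 'x': 11}
env['p'] = 3 → {'e': 4, 't': 2, 'c': 7, 'a': 9, 'x': 11, 'p': 3}
env['a'] = env['p']+5 = 8 → {'e': 4, 't': 2, 'c': 7, 'a': 8, 'x': 11, 'p': 3}
del 't' → {'e': 4, 'c': 7, 'a': 8, 'x': 11, 'p': 3}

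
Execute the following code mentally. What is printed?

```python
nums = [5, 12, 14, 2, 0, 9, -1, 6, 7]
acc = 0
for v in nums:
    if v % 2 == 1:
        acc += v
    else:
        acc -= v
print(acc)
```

v=5: odd, acc = 0+5 = 5
v=12: not odd, acc = 5-12 = -7
v=14: not odd, acc = (-7)-14 = -21
v=2: not odd, acc = (-21)-2 = -23
v=0: not odd, acc = (-23)-0 = -23
v=9: odd, acc = (-23)+9 = -14
v=-1: odd, acc = (-14)+(-1) = -15
v=6: not odd, acc = (-15)-6 = -21
v=7: odd, acc = (-21)+7 = -14

-14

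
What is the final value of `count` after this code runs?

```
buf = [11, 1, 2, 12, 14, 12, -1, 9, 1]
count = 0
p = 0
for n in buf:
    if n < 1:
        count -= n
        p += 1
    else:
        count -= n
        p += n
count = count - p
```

n=11: not <1, count = 0-11 = -11; p=11
n=1: not <1, count = (-11)-1 = -12; p=12
n=2: not <1, count = (-12)-2 = -14; p=14
n=12: not <1, count = (-14)-12 = -26; p=26
n=14: not <1, count = (-26)-14 = -40; p=40
n=12: not <1, count = (-40)-12 = -52; p=52
n=-1: <1, count = (-52)-(-1) = -51; p=53
n=9: not <1, count = (-51)-9 = -60; p=62
n=1: not <1, count = (-60)-1 = -61; p=63
count-p = (-61)-63 = -124

-124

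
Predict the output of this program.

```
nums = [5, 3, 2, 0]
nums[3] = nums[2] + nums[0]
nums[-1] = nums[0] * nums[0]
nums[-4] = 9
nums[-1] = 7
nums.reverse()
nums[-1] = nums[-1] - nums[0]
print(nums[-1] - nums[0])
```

nums[3] = nums[2]+nums[0] = 2+5 = 7 → [5, 3, 2, 7]
nums[-1] = nums[0]*nums[0] = 5*5 = 25 → [5, 3, 2, 25]
nums[-4] = 9 → [9, 3, 2, 25]
nums[-1] = 7 → [9, 3, 2, 7]
reverse → [7, 2, 3, 9]
nums[-1] = nums[-1]-nums[0] = 9-7 = 2 → [7, 2, 3, 2]
nums[-1]-nums[0] = 2-7 = -5

-5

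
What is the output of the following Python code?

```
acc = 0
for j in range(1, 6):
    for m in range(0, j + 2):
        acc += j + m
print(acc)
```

140

j=1,m=0: acc = 0+1 = 1
j=1,m=1: acc = 1+2 = 3
j=1,m=2: acc = 3+3 = 6
j=2,m=0: acc = 6+2 = 8
j=2,m=1: acc = 8+3 = 11
j=2,m=2: acc = 11+4 = 15
j=2,m=3: acc = 15+5 = 20
j=3,m=0: acc = 20+3 = 23
j=3,m=1: acc = 23+4 = 27
j=3,m=2: acc = 27+5 = 32
j=3,m=3: acc = 32+6 = 38
j=3,m=4: acc = 38+7 = 45
j=4,m=0: acc = 45+4 = 49
j=4,m=1: acc = 49+5 = 54
j=4,m=2: acc = 54+6 = 60
j=4,m=3: acc = 60+7 = 67
j=4,m=4: acc = 67+8 = 75
j=4,m=5: acc = 75+9 = 84
j=5,m=0: acc = 84+5 = 89
j=5,m=1: acc = 89+6 = 95
j=5,m=2: acc = 95+7 = 102
j=5,m=3: acc = 102+8 = 110
j=5,m=4: acc = 110+9 = 119
j=5,m=5: acc = 119+10 = 129
j=5,m=6: acc = 129+11 = 140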